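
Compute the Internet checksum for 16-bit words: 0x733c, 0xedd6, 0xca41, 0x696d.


Sum all words (with carry folding):
+ 0x733c = 0x733c
+ 0xedd6 = 0x6113
+ 0xca41 = 0x2b55
+ 0x696d = 0x94c2
One's complement: ~0x94c2
Checksum = 0x6b3d


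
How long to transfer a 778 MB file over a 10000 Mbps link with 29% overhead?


Effective throughput = 10000 * (1 - 29/100) = 7100 Mbps
File size in Mb = 778 * 8 = 6224 Mb
Time = 6224 / 7100
Time = 0.8766 seconds


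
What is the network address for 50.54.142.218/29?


IP:   00110010.00110110.10001110.11011010
Mask: 11111111.11111111.11111111.11111000
AND operation:
Net:  00110010.00110110.10001110.11011000
Network: 50.54.142.216/29


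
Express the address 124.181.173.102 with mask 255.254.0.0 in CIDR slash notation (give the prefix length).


Binary: 11111111.11111110.00000000.00000000
Count leading 1s
Prefix: /15


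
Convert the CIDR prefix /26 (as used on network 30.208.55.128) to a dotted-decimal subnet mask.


/26 means 26 network bits, 6 host bits
Binary: 11111111111111111111111111000000
Mask: 255.255.255.192


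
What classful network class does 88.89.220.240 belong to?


First octet: 88
Binary: 01011000
0xxxxxxx -> Class A (1-126)
Class A, default mask 255.0.0.0 (/8)


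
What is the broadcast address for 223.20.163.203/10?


Network: 223.0.0.0/10
Host bits = 22
Set all host bits to 1:
Broadcast: 223.63.255.255


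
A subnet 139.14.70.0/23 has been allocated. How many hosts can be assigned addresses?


Host bits = 32 - 23 = 9
Total addresses = 2^9 = 512
Usable = total - 2 (network and broadcast)
Usable hosts: 510


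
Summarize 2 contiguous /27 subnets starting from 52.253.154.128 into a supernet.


Original prefix: /27
Number of subnets: 2 = 2^1
New prefix = 27 - 1 = 26
Supernet: 52.253.154.128/26


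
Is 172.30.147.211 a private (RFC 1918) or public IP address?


RFC 1918 private ranges:
  10.0.0.0/8 (10.0.0.0 - 10.255.255.255)
  172.16.0.0/12 (172.16.0.0 - 172.31.255.255)
  192.168.0.0/16 (192.168.0.0 - 192.168.255.255)
Private (in 172.16.0.0/12)


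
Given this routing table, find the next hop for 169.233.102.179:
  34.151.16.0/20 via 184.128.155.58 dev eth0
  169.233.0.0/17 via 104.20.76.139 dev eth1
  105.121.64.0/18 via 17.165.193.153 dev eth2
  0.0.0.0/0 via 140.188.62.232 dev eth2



Longest prefix match for 169.233.102.179:
  /20 34.151.16.0: no
  /17 169.233.0.0: MATCH
  /18 105.121.64.0: no
  /0 0.0.0.0: MATCH
Selected: next-hop 104.20.76.139 via eth1 (matched /17)


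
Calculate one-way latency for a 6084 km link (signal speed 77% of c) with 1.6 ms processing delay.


Speed = 0.77 * 3e5 km/s = 231000 km/s
Propagation delay = 6084 / 231000 = 0.0263 s = 26.3377 ms
Processing delay = 1.6 ms
Total one-way latency = 27.9377 ms


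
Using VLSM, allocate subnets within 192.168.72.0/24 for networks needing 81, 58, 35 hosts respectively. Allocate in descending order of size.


81 hosts -> /25 (126 usable): 192.168.72.0/25
58 hosts -> /26 (62 usable): 192.168.72.128/26
35 hosts -> /26 (62 usable): 192.168.72.192/26
Allocation: 192.168.72.0/25 (81 hosts, 126 usable); 192.168.72.128/26 (58 hosts, 62 usable); 192.168.72.192/26 (35 hosts, 62 usable)


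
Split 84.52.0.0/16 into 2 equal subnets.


New prefix = 16 + 1 = 17
Each subnet has 32768 addresses
  84.52.0.0/17
  84.52.128.0/17
Subnets: 84.52.0.0/17, 84.52.128.0/17


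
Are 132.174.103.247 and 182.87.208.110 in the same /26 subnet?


Mask: 255.255.255.192
132.174.103.247 AND mask = 132.174.103.192
182.87.208.110 AND mask = 182.87.208.64
No, different subnets (132.174.103.192 vs 182.87.208.64)


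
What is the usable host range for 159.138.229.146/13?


Network: 159.136.0.0
Broadcast: 159.143.255.255
First usable = network + 1
Last usable = broadcast - 1
Range: 159.136.0.1 to 159.143.255.254


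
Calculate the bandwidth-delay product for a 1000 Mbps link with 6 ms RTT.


BDP = bandwidth * RTT
= 1000 Mbps * 6 ms
= 1000 * 1e6 * 6 / 1000 bits
= 6000000 bits
= 750000 bytes
= 732.4219 KB
BDP = 6000000 bits (750000 bytes)


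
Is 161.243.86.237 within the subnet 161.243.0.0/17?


Subnet network: 161.243.0.0
Test IP AND mask: 161.243.0.0
Yes, 161.243.86.237 is in 161.243.0.0/17


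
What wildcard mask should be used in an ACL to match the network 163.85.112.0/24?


Subnet mask: 255.255.255.0
Wildcard = 255.255.255.255 - subnet mask
255 - 255 = 0
255 - 255 = 0
255 - 255 = 0
255 - 0 = 255
Wildcard: 0.0.0.255


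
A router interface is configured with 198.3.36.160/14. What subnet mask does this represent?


/14 means 14 network bits, 18 host bits
Binary: 11111111111111000000000000000000
Mask: 255.252.0.0


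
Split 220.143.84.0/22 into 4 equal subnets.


New prefix = 22 + 2 = 24
Each subnet has 256 addresses
  220.143.84.0/24
  220.143.85.0/24
  220.143.86.0/24
  220.143.87.0/24
Subnets: 220.143.84.0/24, 220.143.85.0/24, 220.143.86.0/24, 220.143.87.0/24


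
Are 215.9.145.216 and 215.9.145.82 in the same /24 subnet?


Mask: 255.255.255.0
215.9.145.216 AND mask = 215.9.145.0
215.9.145.82 AND mask = 215.9.145.0
Yes, same subnet (215.9.145.0)


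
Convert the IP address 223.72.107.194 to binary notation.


223 = 11011111
72 = 01001000
107 = 01101011
194 = 11000010
Binary: 11011111.01001000.01101011.11000010


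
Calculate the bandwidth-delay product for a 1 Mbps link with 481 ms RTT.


BDP = bandwidth * RTT
= 1 Mbps * 481 ms
= 1 * 1e6 * 481 / 1000 bits
= 481000 bits
= 60125 bytes
= 58.7158 KB
BDP = 481000 bits (60125 bytes)


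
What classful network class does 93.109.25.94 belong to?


First octet: 93
Binary: 01011101
0xxxxxxx -> Class A (1-126)
Class A, default mask 255.0.0.0 (/8)


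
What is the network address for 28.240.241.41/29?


IP:   00011100.11110000.11110001.00101001
Mask: 11111111.11111111.11111111.11111000
AND operation:
Net:  00011100.11110000.11110001.00101000
Network: 28.240.241.40/29


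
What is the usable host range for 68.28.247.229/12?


Network: 68.16.0.0
Broadcast: 68.31.255.255
First usable = network + 1
Last usable = broadcast - 1
Range: 68.16.0.1 to 68.31.255.254


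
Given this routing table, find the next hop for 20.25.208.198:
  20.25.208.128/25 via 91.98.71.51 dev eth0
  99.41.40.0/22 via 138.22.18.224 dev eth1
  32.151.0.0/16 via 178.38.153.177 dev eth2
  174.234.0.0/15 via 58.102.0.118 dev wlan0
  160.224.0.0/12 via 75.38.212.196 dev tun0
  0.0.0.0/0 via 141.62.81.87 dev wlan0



Longest prefix match for 20.25.208.198:
  /25 20.25.208.128: MATCH
  /22 99.41.40.0: no
  /16 32.151.0.0: no
  /15 174.234.0.0: no
  /12 160.224.0.0: no
  /0 0.0.0.0: MATCH
Selected: next-hop 91.98.71.51 via eth0 (matched /25)


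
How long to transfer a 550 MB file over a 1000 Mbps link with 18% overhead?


Effective throughput = 1000 * (1 - 18/100) = 820.0 Mbps
File size in Mb = 550 * 8 = 4400 Mb
Time = 4400 / 820.0
Time = 5.3659 seconds


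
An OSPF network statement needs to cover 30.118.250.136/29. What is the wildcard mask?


Subnet mask: 255.255.255.248
Wildcard = 255.255.255.255 - subnet mask
255 - 255 = 0
255 - 255 = 0
255 - 255 = 0
255 - 248 = 7
Wildcard: 0.0.0.7


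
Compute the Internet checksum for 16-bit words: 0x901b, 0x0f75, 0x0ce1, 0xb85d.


Sum all words (with carry folding):
+ 0x901b = 0x901b
+ 0x0f75 = 0x9f90
+ 0x0ce1 = 0xac71
+ 0xb85d = 0x64cf
One's complement: ~0x64cf
Checksum = 0x9b30


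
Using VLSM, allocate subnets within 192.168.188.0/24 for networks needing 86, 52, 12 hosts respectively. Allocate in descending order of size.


86 hosts -> /25 (126 usable): 192.168.188.0/25
52 hosts -> /26 (62 usable): 192.168.188.128/26
12 hosts -> /28 (14 usable): 192.168.188.192/28
Allocation: 192.168.188.0/25 (86 hosts, 126 usable); 192.168.188.128/26 (52 hosts, 62 usable); 192.168.188.192/28 (12 hosts, 14 usable)


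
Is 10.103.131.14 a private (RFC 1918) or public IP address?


RFC 1918 private ranges:
  10.0.0.0/8 (10.0.0.0 - 10.255.255.255)
  172.16.0.0/12 (172.16.0.0 - 172.31.255.255)
  192.168.0.0/16 (192.168.0.0 - 192.168.255.255)
Private (in 10.0.0.0/8)


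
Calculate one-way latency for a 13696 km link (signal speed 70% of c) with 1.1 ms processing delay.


Speed = 0.7 * 3e5 km/s = 210000 km/s
Propagation delay = 13696 / 210000 = 0.0652 s = 65.219 ms
Processing delay = 1.1 ms
Total one-way latency = 66.319 ms


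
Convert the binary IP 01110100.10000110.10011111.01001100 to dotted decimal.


01110100 = 116
10000110 = 134
10011111 = 159
01001100 = 76
IP: 116.134.159.76


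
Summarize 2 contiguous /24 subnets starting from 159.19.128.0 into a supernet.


Original prefix: /24
Number of subnets: 2 = 2^1
New prefix = 24 - 1 = 23
Supernet: 159.19.128.0/23


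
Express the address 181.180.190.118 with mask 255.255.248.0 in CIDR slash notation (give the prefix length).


Binary: 11111111.11111111.11111000.00000000
Count leading 1s
Prefix: /21


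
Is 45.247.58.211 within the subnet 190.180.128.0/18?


Subnet network: 190.180.128.0
Test IP AND mask: 45.247.0.0
No, 45.247.58.211 is not in 190.180.128.0/18


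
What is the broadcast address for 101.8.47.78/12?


Network: 101.0.0.0/12
Host bits = 20
Set all host bits to 1:
Broadcast: 101.15.255.255


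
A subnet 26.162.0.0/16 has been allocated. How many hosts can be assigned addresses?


Host bits = 32 - 16 = 16
Total addresses = 2^16 = 65536
Usable = total - 2 (network and broadcast)
Usable hosts: 65534


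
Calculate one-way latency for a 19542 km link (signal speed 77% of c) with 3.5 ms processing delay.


Speed = 0.77 * 3e5 km/s = 231000 km/s
Propagation delay = 19542 / 231000 = 0.0846 s = 84.5974 ms
Processing delay = 3.5 ms
Total one-way latency = 88.0974 ms


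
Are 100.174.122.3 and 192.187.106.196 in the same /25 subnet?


Mask: 255.255.255.128
100.174.122.3 AND mask = 100.174.122.0
192.187.106.196 AND mask = 192.187.106.128
No, different subnets (100.174.122.0 vs 192.187.106.128)


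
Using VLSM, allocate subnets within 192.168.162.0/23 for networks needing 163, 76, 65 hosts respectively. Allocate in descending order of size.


163 hosts -> /24 (254 usable): 192.168.162.0/24
76 hosts -> /25 (126 usable): 192.168.163.0/25
65 hosts -> /25 (126 usable): 192.168.163.128/25
Allocation: 192.168.162.0/24 (163 hosts, 254 usable); 192.168.163.0/25 (76 hosts, 126 usable); 192.168.163.128/25 (65 hosts, 126 usable)


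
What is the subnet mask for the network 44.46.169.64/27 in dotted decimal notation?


/27 means 27 network bits, 5 host bits
Binary: 11111111111111111111111111100000
Mask: 255.255.255.224


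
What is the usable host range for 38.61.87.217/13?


Network: 38.56.0.0
Broadcast: 38.63.255.255
First usable = network + 1
Last usable = broadcast - 1
Range: 38.56.0.1 to 38.63.255.254


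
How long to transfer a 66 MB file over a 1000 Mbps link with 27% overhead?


Effective throughput = 1000 * (1 - 27/100) = 730 Mbps
File size in Mb = 66 * 8 = 528 Mb
Time = 528 / 730
Time = 0.7233 seconds


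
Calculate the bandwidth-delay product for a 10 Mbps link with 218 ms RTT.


BDP = bandwidth * RTT
= 10 Mbps * 218 ms
= 10 * 1e6 * 218 / 1000 bits
= 2180000 bits
= 272500 bytes
= 266.1133 KB
BDP = 2180000 bits (272500 bytes)


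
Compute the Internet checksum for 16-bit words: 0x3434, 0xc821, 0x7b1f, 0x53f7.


Sum all words (with carry folding):
+ 0x3434 = 0x3434
+ 0xc821 = 0xfc55
+ 0x7b1f = 0x7775
+ 0x53f7 = 0xcb6c
One's complement: ~0xcb6c
Checksum = 0x3493


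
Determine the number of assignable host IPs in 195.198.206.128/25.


Host bits = 32 - 25 = 7
Total addresses = 2^7 = 128
Usable = total - 2 (network and broadcast)
Usable hosts: 126


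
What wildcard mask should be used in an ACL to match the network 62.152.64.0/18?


Subnet mask: 255.255.192.0
Wildcard = 255.255.255.255 - subnet mask
255 - 255 = 0
255 - 255 = 0
255 - 192 = 63
255 - 0 = 255
Wildcard: 0.0.63.255


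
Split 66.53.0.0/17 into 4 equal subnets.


New prefix = 17 + 2 = 19
Each subnet has 8192 addresses
  66.53.0.0/19
  66.53.32.0/19
  66.53.64.0/19
  66.53.96.0/19
Subnets: 66.53.0.0/19, 66.53.32.0/19, 66.53.64.0/19, 66.53.96.0/19


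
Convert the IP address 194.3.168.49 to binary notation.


194 = 11000010
3 = 00000011
168 = 10101000
49 = 00110001
Binary: 11000010.00000011.10101000.00110001


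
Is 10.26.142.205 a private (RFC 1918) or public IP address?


RFC 1918 private ranges:
  10.0.0.0/8 (10.0.0.0 - 10.255.255.255)
  172.16.0.0/12 (172.16.0.0 - 172.31.255.255)
  192.168.0.0/16 (192.168.0.0 - 192.168.255.255)
Private (in 10.0.0.0/8)


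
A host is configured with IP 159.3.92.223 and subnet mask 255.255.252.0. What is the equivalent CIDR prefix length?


Binary: 11111111.11111111.11111100.00000000
Count leading 1s
Prefix: /22


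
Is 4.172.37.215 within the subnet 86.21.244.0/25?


Subnet network: 86.21.244.0
Test IP AND mask: 4.172.37.128
No, 4.172.37.215 is not in 86.21.244.0/25


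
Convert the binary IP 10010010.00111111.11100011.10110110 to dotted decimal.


10010010 = 146
00111111 = 63
11100011 = 227
10110110 = 182
IP: 146.63.227.182


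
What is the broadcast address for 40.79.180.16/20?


Network: 40.79.176.0/20
Host bits = 12
Set all host bits to 1:
Broadcast: 40.79.191.255


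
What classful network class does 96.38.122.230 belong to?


First octet: 96
Binary: 01100000
0xxxxxxx -> Class A (1-126)
Class A, default mask 255.0.0.0 (/8)


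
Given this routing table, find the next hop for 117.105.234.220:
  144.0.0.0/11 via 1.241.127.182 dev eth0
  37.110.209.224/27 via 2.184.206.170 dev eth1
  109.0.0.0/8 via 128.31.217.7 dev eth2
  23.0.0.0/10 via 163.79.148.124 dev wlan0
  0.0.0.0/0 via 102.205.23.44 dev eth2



Longest prefix match for 117.105.234.220:
  /11 144.0.0.0: no
  /27 37.110.209.224: no
  /8 109.0.0.0: no
  /10 23.0.0.0: no
  /0 0.0.0.0: MATCH
Selected: next-hop 102.205.23.44 via eth2 (matched /0)


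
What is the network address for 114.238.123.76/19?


IP:   01110010.11101110.01111011.01001100
Mask: 11111111.11111111.11100000.00000000
AND operation:
Net:  01110010.11101110.01100000.00000000
Network: 114.238.96.0/19


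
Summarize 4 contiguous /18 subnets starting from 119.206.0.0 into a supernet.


Original prefix: /18
Number of subnets: 4 = 2^2
New prefix = 18 - 2 = 16
Supernet: 119.206.0.0/16


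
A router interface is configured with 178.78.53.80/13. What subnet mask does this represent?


/13 means 13 network bits, 19 host bits
Binary: 11111111111110000000000000000000
Mask: 255.248.0.0


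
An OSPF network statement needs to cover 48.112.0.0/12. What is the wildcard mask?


Subnet mask: 255.240.0.0
Wildcard = 255.255.255.255 - subnet mask
255 - 255 = 0
255 - 240 = 15
255 - 0 = 255
255 - 0 = 255
Wildcard: 0.15.255.255


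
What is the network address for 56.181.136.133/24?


IP:   00111000.10110101.10001000.10000101
Mask: 11111111.11111111.11111111.00000000
AND operation:
Net:  00111000.10110101.10001000.00000000
Network: 56.181.136.0/24


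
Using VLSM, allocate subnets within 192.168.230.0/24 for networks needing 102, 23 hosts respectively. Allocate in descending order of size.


102 hosts -> /25 (126 usable): 192.168.230.0/25
23 hosts -> /27 (30 usable): 192.168.230.128/27
Allocation: 192.168.230.0/25 (102 hosts, 126 usable); 192.168.230.128/27 (23 hosts, 30 usable)


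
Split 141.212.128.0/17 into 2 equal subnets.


New prefix = 17 + 1 = 18
Each subnet has 16384 addresses
  141.212.128.0/18
  141.212.192.0/18
Subnets: 141.212.128.0/18, 141.212.192.0/18


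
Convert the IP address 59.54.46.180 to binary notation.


59 = 00111011
54 = 00110110
46 = 00101110
180 = 10110100
Binary: 00111011.00110110.00101110.10110100


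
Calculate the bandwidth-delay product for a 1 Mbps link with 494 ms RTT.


BDP = bandwidth * RTT
= 1 Mbps * 494 ms
= 1 * 1e6 * 494 / 1000 bits
= 494000 bits
= 61750 bytes
= 60.3027 KB
BDP = 494000 bits (61750 bytes)


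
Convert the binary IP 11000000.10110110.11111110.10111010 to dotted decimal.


11000000 = 192
10110110 = 182
11111110 = 254
10111010 = 186
IP: 192.182.254.186


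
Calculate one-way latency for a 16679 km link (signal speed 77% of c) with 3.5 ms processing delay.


Speed = 0.77 * 3e5 km/s = 231000 km/s
Propagation delay = 16679 / 231000 = 0.0722 s = 72.2035 ms
Processing delay = 3.5 ms
Total one-way latency = 75.7035 ms


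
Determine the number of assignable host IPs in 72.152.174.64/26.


Host bits = 32 - 26 = 6
Total addresses = 2^6 = 64
Usable = total - 2 (network and broadcast)
Usable hosts: 62


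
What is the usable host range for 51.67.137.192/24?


Network: 51.67.137.0
Broadcast: 51.67.137.255
First usable = network + 1
Last usable = broadcast - 1
Range: 51.67.137.1 to 51.67.137.254


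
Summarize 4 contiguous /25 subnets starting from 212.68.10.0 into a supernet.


Original prefix: /25
Number of subnets: 4 = 2^2
New prefix = 25 - 2 = 23
Supernet: 212.68.10.0/23


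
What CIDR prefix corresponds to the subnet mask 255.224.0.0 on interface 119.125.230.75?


Binary: 11111111.11100000.00000000.00000000
Count leading 1s
Prefix: /11


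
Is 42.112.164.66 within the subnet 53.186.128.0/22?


Subnet network: 53.186.128.0
Test IP AND mask: 42.112.164.0
No, 42.112.164.66 is not in 53.186.128.0/22


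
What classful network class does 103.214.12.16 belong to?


First octet: 103
Binary: 01100111
0xxxxxxx -> Class A (1-126)
Class A, default mask 255.0.0.0 (/8)


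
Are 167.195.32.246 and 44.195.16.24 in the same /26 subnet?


Mask: 255.255.255.192
167.195.32.246 AND mask = 167.195.32.192
44.195.16.24 AND mask = 44.195.16.0
No, different subnets (167.195.32.192 vs 44.195.16.0)


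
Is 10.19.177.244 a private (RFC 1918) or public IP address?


RFC 1918 private ranges:
  10.0.0.0/8 (10.0.0.0 - 10.255.255.255)
  172.16.0.0/12 (172.16.0.0 - 172.31.255.255)
  192.168.0.0/16 (192.168.0.0 - 192.168.255.255)
Private (in 10.0.0.0/8)


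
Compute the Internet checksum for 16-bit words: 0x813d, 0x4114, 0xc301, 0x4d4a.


Sum all words (with carry folding):
+ 0x813d = 0x813d
+ 0x4114 = 0xc251
+ 0xc301 = 0x8553
+ 0x4d4a = 0xd29d
One's complement: ~0xd29d
Checksum = 0x2d62


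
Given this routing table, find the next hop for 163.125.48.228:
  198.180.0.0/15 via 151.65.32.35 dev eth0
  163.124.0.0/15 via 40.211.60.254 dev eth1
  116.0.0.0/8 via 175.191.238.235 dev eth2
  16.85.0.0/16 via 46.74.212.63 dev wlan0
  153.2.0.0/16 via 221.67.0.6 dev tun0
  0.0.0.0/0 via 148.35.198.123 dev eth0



Longest prefix match for 163.125.48.228:
  /15 198.180.0.0: no
  /15 163.124.0.0: MATCH
  /8 116.0.0.0: no
  /16 16.85.0.0: no
  /16 153.2.0.0: no
  /0 0.0.0.0: MATCH
Selected: next-hop 40.211.60.254 via eth1 (matched /15)


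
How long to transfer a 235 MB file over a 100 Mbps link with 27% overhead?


Effective throughput = 100 * (1 - 27/100) = 73 Mbps
File size in Mb = 235 * 8 = 1880 Mb
Time = 1880 / 73
Time = 25.7534 seconds


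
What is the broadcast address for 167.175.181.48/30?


Network: 167.175.181.48/30
Host bits = 2
Set all host bits to 1:
Broadcast: 167.175.181.51


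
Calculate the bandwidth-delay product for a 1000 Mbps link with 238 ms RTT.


BDP = bandwidth * RTT
= 1000 Mbps * 238 ms
= 1000 * 1e6 * 238 / 1000 bits
= 238000000 bits
= 29750000 bytes
= 29052.7344 KB
BDP = 238000000 bits (29750000 bytes)


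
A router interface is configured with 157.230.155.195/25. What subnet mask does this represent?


/25 means 25 network bits, 7 host bits
Binary: 11111111111111111111111110000000
Mask: 255.255.255.128


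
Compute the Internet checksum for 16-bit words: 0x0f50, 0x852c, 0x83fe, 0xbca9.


Sum all words (with carry folding):
+ 0x0f50 = 0x0f50
+ 0x852c = 0x947c
+ 0x83fe = 0x187b
+ 0xbca9 = 0xd524
One's complement: ~0xd524
Checksum = 0x2adb


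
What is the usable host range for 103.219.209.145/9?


Network: 103.128.0.0
Broadcast: 103.255.255.255
First usable = network + 1
Last usable = broadcast - 1
Range: 103.128.0.1 to 103.255.255.254


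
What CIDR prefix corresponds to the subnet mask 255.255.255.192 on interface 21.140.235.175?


Binary: 11111111.11111111.11111111.11000000
Count leading 1s
Prefix: /26


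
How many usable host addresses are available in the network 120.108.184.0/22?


Host bits = 32 - 22 = 10
Total addresses = 2^10 = 1024
Usable = total - 2 (network and broadcast)
Usable hosts: 1022


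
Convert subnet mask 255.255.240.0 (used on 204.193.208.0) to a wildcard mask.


Subnet mask: 255.255.240.0
Wildcard = 255.255.255.255 - subnet mask
255 - 255 = 0
255 - 255 = 0
255 - 240 = 15
255 - 0 = 255
Wildcard: 0.0.15.255


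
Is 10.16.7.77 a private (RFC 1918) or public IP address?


RFC 1918 private ranges:
  10.0.0.0/8 (10.0.0.0 - 10.255.255.255)
  172.16.0.0/12 (172.16.0.0 - 172.31.255.255)
  192.168.0.0/16 (192.168.0.0 - 192.168.255.255)
Private (in 10.0.0.0/8)


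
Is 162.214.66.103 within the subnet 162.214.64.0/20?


Subnet network: 162.214.64.0
Test IP AND mask: 162.214.64.0
Yes, 162.214.66.103 is in 162.214.64.0/20


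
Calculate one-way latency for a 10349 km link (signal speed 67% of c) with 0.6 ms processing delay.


Speed = 0.67 * 3e5 km/s = 201000 km/s
Propagation delay = 10349 / 201000 = 0.0515 s = 51.4876 ms
Processing delay = 0.6 ms
Total one-way latency = 52.0876 ms


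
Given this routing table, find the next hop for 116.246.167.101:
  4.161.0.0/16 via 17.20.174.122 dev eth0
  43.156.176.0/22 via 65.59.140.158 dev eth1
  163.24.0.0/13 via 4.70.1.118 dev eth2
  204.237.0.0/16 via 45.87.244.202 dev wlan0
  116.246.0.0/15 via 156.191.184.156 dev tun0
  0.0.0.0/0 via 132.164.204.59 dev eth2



Longest prefix match for 116.246.167.101:
  /16 4.161.0.0: no
  /22 43.156.176.0: no
  /13 163.24.0.0: no
  /16 204.237.0.0: no
  /15 116.246.0.0: MATCH
  /0 0.0.0.0: MATCH
Selected: next-hop 156.191.184.156 via tun0 (matched /15)


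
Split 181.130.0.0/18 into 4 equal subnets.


New prefix = 18 + 2 = 20
Each subnet has 4096 addresses
  181.130.0.0/20
  181.130.16.0/20
  181.130.32.0/20
  181.130.48.0/20
Subnets: 181.130.0.0/20, 181.130.16.0/20, 181.130.32.0/20, 181.130.48.0/20


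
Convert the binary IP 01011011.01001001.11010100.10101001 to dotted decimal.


01011011 = 91
01001001 = 73
11010100 = 212
10101001 = 169
IP: 91.73.212.169


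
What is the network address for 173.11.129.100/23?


IP:   10101101.00001011.10000001.01100100
Mask: 11111111.11111111.11111110.00000000
AND operation:
Net:  10101101.00001011.10000000.00000000
Network: 173.11.128.0/23


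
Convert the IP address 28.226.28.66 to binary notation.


28 = 00011100
226 = 11100010
28 = 00011100
66 = 01000010
Binary: 00011100.11100010.00011100.01000010


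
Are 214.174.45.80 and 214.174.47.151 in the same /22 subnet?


Mask: 255.255.252.0
214.174.45.80 AND mask = 214.174.44.0
214.174.47.151 AND mask = 214.174.44.0
Yes, same subnet (214.174.44.0)


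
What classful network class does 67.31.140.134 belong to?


First octet: 67
Binary: 01000011
0xxxxxxx -> Class A (1-126)
Class A, default mask 255.0.0.0 (/8)


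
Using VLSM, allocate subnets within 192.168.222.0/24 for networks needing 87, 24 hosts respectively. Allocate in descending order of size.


87 hosts -> /25 (126 usable): 192.168.222.0/25
24 hosts -> /27 (30 usable): 192.168.222.128/27
Allocation: 192.168.222.0/25 (87 hosts, 126 usable); 192.168.222.128/27 (24 hosts, 30 usable)


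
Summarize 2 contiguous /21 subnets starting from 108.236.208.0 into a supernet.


Original prefix: /21
Number of subnets: 2 = 2^1
New prefix = 21 - 1 = 20
Supernet: 108.236.208.0/20


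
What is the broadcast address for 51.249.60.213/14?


Network: 51.248.0.0/14
Host bits = 18
Set all host bits to 1:
Broadcast: 51.251.255.255


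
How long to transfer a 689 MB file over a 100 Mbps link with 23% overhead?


Effective throughput = 100 * (1 - 23/100) = 77 Mbps
File size in Mb = 689 * 8 = 5512 Mb
Time = 5512 / 77
Time = 71.5844 seconds


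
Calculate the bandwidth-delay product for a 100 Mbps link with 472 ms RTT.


BDP = bandwidth * RTT
= 100 Mbps * 472 ms
= 100 * 1e6 * 472 / 1000 bits
= 47200000 bits
= 5900000 bytes
= 5761.7188 KB
BDP = 47200000 bits (5900000 bytes)


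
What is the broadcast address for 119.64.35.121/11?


Network: 119.64.0.0/11
Host bits = 21
Set all host bits to 1:
Broadcast: 119.95.255.255


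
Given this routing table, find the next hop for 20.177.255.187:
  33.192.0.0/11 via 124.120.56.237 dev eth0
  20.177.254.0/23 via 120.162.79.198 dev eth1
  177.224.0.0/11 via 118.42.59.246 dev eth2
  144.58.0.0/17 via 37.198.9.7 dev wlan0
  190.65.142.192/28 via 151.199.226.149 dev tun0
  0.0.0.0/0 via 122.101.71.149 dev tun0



Longest prefix match for 20.177.255.187:
  /11 33.192.0.0: no
  /23 20.177.254.0: MATCH
  /11 177.224.0.0: no
  /17 144.58.0.0: no
  /28 190.65.142.192: no
  /0 0.0.0.0: MATCH
Selected: next-hop 120.162.79.198 via eth1 (matched /23)


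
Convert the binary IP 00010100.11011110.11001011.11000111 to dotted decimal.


00010100 = 20
11011110 = 222
11001011 = 203
11000111 = 199
IP: 20.222.203.199


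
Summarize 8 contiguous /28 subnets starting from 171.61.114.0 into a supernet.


Original prefix: /28
Number of subnets: 8 = 2^3
New prefix = 28 - 3 = 25
Supernet: 171.61.114.0/25


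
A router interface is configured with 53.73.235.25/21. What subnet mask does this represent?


/21 means 21 network bits, 11 host bits
Binary: 11111111111111111111100000000000
Mask: 255.255.248.0


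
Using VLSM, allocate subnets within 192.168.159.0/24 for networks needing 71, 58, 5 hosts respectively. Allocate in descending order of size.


71 hosts -> /25 (126 usable): 192.168.159.0/25
58 hosts -> /26 (62 usable): 192.168.159.128/26
5 hosts -> /29 (6 usable): 192.168.159.192/29
Allocation: 192.168.159.0/25 (71 hosts, 126 usable); 192.168.159.128/26 (58 hosts, 62 usable); 192.168.159.192/29 (5 hosts, 6 usable)


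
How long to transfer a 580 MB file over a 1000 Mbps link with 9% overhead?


Effective throughput = 1000 * (1 - 9/100) = 910 Mbps
File size in Mb = 580 * 8 = 4640 Mb
Time = 4640 / 910
Time = 5.0989 seconds


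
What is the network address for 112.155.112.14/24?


IP:   01110000.10011011.01110000.00001110
Mask: 11111111.11111111.11111111.00000000
AND operation:
Net:  01110000.10011011.01110000.00000000
Network: 112.155.112.0/24


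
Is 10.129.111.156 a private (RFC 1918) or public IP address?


RFC 1918 private ranges:
  10.0.0.0/8 (10.0.0.0 - 10.255.255.255)
  172.16.0.0/12 (172.16.0.0 - 172.31.255.255)
  192.168.0.0/16 (192.168.0.0 - 192.168.255.255)
Private (in 10.0.0.0/8)


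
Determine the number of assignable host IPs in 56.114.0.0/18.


Host bits = 32 - 18 = 14
Total addresses = 2^14 = 16384
Usable = total - 2 (network and broadcast)
Usable hosts: 16382


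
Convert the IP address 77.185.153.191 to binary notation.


77 = 01001101
185 = 10111001
153 = 10011001
191 = 10111111
Binary: 01001101.10111001.10011001.10111111


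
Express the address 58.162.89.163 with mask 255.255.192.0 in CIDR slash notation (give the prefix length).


Binary: 11111111.11111111.11000000.00000000
Count leading 1s
Prefix: /18


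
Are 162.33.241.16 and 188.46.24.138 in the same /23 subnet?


Mask: 255.255.254.0
162.33.241.16 AND mask = 162.33.240.0
188.46.24.138 AND mask = 188.46.24.0
No, different subnets (162.33.240.0 vs 188.46.24.0)


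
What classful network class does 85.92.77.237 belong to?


First octet: 85
Binary: 01010101
0xxxxxxx -> Class A (1-126)
Class A, default mask 255.0.0.0 (/8)


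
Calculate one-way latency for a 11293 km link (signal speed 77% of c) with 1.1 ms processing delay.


Speed = 0.77 * 3e5 km/s = 231000 km/s
Propagation delay = 11293 / 231000 = 0.0489 s = 48.8874 ms
Processing delay = 1.1 ms
Total one-way latency = 49.9874 ms


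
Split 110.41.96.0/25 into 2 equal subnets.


New prefix = 25 + 1 = 26
Each subnet has 64 addresses
  110.41.96.0/26
  110.41.96.64/26
Subnets: 110.41.96.0/26, 110.41.96.64/26


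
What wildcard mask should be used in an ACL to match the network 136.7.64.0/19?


Subnet mask: 255.255.224.0
Wildcard = 255.255.255.255 - subnet mask
255 - 255 = 0
255 - 255 = 0
255 - 224 = 31
255 - 0 = 255
Wildcard: 0.0.31.255


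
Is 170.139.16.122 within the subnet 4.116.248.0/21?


Subnet network: 4.116.248.0
Test IP AND mask: 170.139.16.0
No, 170.139.16.122 is not in 4.116.248.0/21


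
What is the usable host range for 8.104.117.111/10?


Network: 8.64.0.0
Broadcast: 8.127.255.255
First usable = network + 1
Last usable = broadcast - 1
Range: 8.64.0.1 to 8.127.255.254


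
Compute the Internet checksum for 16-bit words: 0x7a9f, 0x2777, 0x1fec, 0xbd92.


Sum all words (with carry folding):
+ 0x7a9f = 0x7a9f
+ 0x2777 = 0xa216
+ 0x1fec = 0xc202
+ 0xbd92 = 0x7f95
One's complement: ~0x7f95
Checksum = 0x806a


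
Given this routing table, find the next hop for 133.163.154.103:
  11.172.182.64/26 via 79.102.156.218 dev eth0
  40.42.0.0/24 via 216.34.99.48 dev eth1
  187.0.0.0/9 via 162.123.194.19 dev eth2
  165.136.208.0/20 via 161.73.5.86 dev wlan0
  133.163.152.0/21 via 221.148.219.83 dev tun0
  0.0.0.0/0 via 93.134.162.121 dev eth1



Longest prefix match for 133.163.154.103:
  /26 11.172.182.64: no
  /24 40.42.0.0: no
  /9 187.0.0.0: no
  /20 165.136.208.0: no
  /21 133.163.152.0: MATCH
  /0 0.0.0.0: MATCH
Selected: next-hop 221.148.219.83 via tun0 (matched /21)


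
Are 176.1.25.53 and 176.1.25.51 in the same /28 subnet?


Mask: 255.255.255.240
176.1.25.53 AND mask = 176.1.25.48
176.1.25.51 AND mask = 176.1.25.48
Yes, same subnet (176.1.25.48)


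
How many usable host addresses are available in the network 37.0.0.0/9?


Host bits = 32 - 9 = 23
Total addresses = 2^23 = 8388608
Usable = total - 2 (network and broadcast)
Usable hosts: 8388606


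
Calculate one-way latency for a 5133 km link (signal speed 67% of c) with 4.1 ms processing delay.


Speed = 0.67 * 3e5 km/s = 201000 km/s
Propagation delay = 5133 / 201000 = 0.0255 s = 25.5373 ms
Processing delay = 4.1 ms
Total one-way latency = 29.6373 ms


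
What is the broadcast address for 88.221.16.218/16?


Network: 88.221.0.0/16
Host bits = 16
Set all host bits to 1:
Broadcast: 88.221.255.255


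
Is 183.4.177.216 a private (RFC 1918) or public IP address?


RFC 1918 private ranges:
  10.0.0.0/8 (10.0.0.0 - 10.255.255.255)
  172.16.0.0/12 (172.16.0.0 - 172.31.255.255)
  192.168.0.0/16 (192.168.0.0 - 192.168.255.255)
Public (not in any RFC 1918 range)


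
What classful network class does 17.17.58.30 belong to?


First octet: 17
Binary: 00010001
0xxxxxxx -> Class A (1-126)
Class A, default mask 255.0.0.0 (/8)


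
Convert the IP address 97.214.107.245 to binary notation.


97 = 01100001
214 = 11010110
107 = 01101011
245 = 11110101
Binary: 01100001.11010110.01101011.11110101


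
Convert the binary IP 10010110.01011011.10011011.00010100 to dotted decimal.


10010110 = 150
01011011 = 91
10011011 = 155
00010100 = 20
IP: 150.91.155.20


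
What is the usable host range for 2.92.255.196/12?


Network: 2.80.0.0
Broadcast: 2.95.255.255
First usable = network + 1
Last usable = broadcast - 1
Range: 2.80.0.1 to 2.95.255.254


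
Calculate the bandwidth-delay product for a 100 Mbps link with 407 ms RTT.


BDP = bandwidth * RTT
= 100 Mbps * 407 ms
= 100 * 1e6 * 407 / 1000 bits
= 40700000 bits
= 5087500 bytes
= 4968.2617 KB
BDP = 40700000 bits (5087500 bytes)


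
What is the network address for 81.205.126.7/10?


IP:   01010001.11001101.01111110.00000111
Mask: 11111111.11000000.00000000.00000000
AND operation:
Net:  01010001.11000000.00000000.00000000
Network: 81.192.0.0/10


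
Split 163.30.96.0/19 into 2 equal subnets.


New prefix = 19 + 1 = 20
Each subnet has 4096 addresses
  163.30.96.0/20
  163.30.112.0/20
Subnets: 163.30.96.0/20, 163.30.112.0/20


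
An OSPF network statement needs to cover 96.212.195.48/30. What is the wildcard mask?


Subnet mask: 255.255.255.252
Wildcard = 255.255.255.255 - subnet mask
255 - 255 = 0
255 - 255 = 0
255 - 255 = 0
255 - 252 = 3
Wildcard: 0.0.0.3


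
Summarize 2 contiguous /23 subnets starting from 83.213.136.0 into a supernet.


Original prefix: /23
Number of subnets: 2 = 2^1
New prefix = 23 - 1 = 22
Supernet: 83.213.136.0/22


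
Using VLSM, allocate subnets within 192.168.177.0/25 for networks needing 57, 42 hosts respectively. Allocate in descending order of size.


57 hosts -> /26 (62 usable): 192.168.177.0/26
42 hosts -> /26 (62 usable): 192.168.177.64/26
Allocation: 192.168.177.0/26 (57 hosts, 62 usable); 192.168.177.64/26 (42 hosts, 62 usable)


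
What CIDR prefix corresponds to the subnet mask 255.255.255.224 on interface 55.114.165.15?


Binary: 11111111.11111111.11111111.11100000
Count leading 1s
Prefix: /27


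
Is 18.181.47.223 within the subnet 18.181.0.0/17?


Subnet network: 18.181.0.0
Test IP AND mask: 18.181.0.0
Yes, 18.181.47.223 is in 18.181.0.0/17


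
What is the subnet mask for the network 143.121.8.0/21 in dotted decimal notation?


/21 means 21 network bits, 11 host bits
Binary: 11111111111111111111100000000000
Mask: 255.255.248.0


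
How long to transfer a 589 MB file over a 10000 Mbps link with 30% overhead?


Effective throughput = 10000 * (1 - 30/100) = 7000 Mbps
File size in Mb = 589 * 8 = 4712 Mb
Time = 4712 / 7000
Time = 0.6731 seconds


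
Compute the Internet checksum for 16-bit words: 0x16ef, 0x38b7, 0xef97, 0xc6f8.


Sum all words (with carry folding):
+ 0x16ef = 0x16ef
+ 0x38b7 = 0x4fa6
+ 0xef97 = 0x3f3e
+ 0xc6f8 = 0x0637
One's complement: ~0x0637
Checksum = 0xf9c8


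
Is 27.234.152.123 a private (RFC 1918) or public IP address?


RFC 1918 private ranges:
  10.0.0.0/8 (10.0.0.0 - 10.255.255.255)
  172.16.0.0/12 (172.16.0.0 - 172.31.255.255)
  192.168.0.0/16 (192.168.0.0 - 192.168.255.255)
Public (not in any RFC 1918 range)


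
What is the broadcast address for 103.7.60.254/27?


Network: 103.7.60.224/27
Host bits = 5
Set all host bits to 1:
Broadcast: 103.7.60.255


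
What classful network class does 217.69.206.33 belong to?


First octet: 217
Binary: 11011001
110xxxxx -> Class C (192-223)
Class C, default mask 255.255.255.0 (/24)


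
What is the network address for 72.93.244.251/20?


IP:   01001000.01011101.11110100.11111011
Mask: 11111111.11111111.11110000.00000000
AND operation:
Net:  01001000.01011101.11110000.00000000
Network: 72.93.240.0/20


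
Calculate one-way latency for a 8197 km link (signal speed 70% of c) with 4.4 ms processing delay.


Speed = 0.7 * 3e5 km/s = 210000 km/s
Propagation delay = 8197 / 210000 = 0.039 s = 39.0333 ms
Processing delay = 4.4 ms
Total one-way latency = 43.4333 ms


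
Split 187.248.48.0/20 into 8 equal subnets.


New prefix = 20 + 3 = 23
Each subnet has 512 addresses
  187.248.48.0/23
  187.248.50.0/23
  187.248.52.0/23
  187.248.54.0/23
  187.248.56.0/23
  187.248.58.0/23
  187.248.60.0/23
  187.248.62.0/23
Subnets: 187.248.48.0/23, 187.248.50.0/23, 187.248.52.0/23, 187.248.54.0/23, 187.248.56.0/23, 187.248.58.0/23, 187.248.60.0/23, 187.248.62.0/23


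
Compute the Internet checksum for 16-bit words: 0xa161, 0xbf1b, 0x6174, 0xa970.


Sum all words (with carry folding):
+ 0xa161 = 0xa161
+ 0xbf1b = 0x607d
+ 0x6174 = 0xc1f1
+ 0xa970 = 0x6b62
One's complement: ~0x6b62
Checksum = 0x949d


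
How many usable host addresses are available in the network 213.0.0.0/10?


Host bits = 32 - 10 = 22
Total addresses = 2^22 = 4194304
Usable = total - 2 (network and broadcast)
Usable hosts: 4194302


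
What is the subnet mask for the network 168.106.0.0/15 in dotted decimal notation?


/15 means 15 network bits, 17 host bits
Binary: 11111111111111100000000000000000
Mask: 255.254.0.0


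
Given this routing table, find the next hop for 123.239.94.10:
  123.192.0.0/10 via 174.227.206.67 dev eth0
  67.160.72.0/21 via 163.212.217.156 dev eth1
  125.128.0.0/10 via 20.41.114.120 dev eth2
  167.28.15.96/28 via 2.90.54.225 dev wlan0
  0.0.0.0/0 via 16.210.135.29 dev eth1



Longest prefix match for 123.239.94.10:
  /10 123.192.0.0: MATCH
  /21 67.160.72.0: no
  /10 125.128.0.0: no
  /28 167.28.15.96: no
  /0 0.0.0.0: MATCH
Selected: next-hop 174.227.206.67 via eth0 (matched /10)


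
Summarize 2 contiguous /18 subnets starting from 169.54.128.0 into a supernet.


Original prefix: /18
Number of subnets: 2 = 2^1
New prefix = 18 - 1 = 17
Supernet: 169.54.128.0/17


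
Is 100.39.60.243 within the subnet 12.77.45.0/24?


Subnet network: 12.77.45.0
Test IP AND mask: 100.39.60.0
No, 100.39.60.243 is not in 12.77.45.0/24


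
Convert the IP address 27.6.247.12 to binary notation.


27 = 00011011
6 = 00000110
247 = 11110111
12 = 00001100
Binary: 00011011.00000110.11110111.00001100


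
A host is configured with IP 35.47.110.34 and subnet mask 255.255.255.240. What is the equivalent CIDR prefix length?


Binary: 11111111.11111111.11111111.11110000
Count leading 1s
Prefix: /28


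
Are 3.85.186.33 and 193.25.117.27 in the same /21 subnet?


Mask: 255.255.248.0
3.85.186.33 AND mask = 3.85.184.0
193.25.117.27 AND mask = 193.25.112.0
No, different subnets (3.85.184.0 vs 193.25.112.0)


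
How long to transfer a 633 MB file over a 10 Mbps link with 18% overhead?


Effective throughput = 10 * (1 - 18/100) = 8.2 Mbps
File size in Mb = 633 * 8 = 5064 Mb
Time = 5064 / 8.2
Time = 617.561 seconds


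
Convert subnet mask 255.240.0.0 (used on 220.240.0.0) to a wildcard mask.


Subnet mask: 255.240.0.0
Wildcard = 255.255.255.255 - subnet mask
255 - 255 = 0
255 - 240 = 15
255 - 0 = 255
255 - 0 = 255
Wildcard: 0.15.255.255


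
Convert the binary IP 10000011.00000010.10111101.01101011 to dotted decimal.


10000011 = 131
00000010 = 2
10111101 = 189
01101011 = 107
IP: 131.2.189.107


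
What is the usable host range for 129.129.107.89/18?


Network: 129.129.64.0
Broadcast: 129.129.127.255
First usable = network + 1
Last usable = broadcast - 1
Range: 129.129.64.1 to 129.129.127.254


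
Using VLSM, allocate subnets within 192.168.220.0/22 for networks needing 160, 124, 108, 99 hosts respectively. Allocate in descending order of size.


160 hosts -> /24 (254 usable): 192.168.220.0/24
124 hosts -> /25 (126 usable): 192.168.221.0/25
108 hosts -> /25 (126 usable): 192.168.221.128/25
99 hosts -> /25 (126 usable): 192.168.222.0/25
Allocation: 192.168.220.0/24 (160 hosts, 254 usable); 192.168.221.0/25 (124 hosts, 126 usable); 192.168.221.128/25 (108 hosts, 126 usable); 192.168.222.0/25 (99 hosts, 126 usable)


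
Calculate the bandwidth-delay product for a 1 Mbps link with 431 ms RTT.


BDP = bandwidth * RTT
= 1 Mbps * 431 ms
= 1 * 1e6 * 431 / 1000 bits
= 431000 bits
= 53875 bytes
= 52.6123 KB
BDP = 431000 bits (53875 bytes)


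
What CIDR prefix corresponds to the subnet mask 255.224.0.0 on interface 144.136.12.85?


Binary: 11111111.11100000.00000000.00000000
Count leading 1s
Prefix: /11


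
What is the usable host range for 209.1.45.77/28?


Network: 209.1.45.64
Broadcast: 209.1.45.79
First usable = network + 1
Last usable = broadcast - 1
Range: 209.1.45.65 to 209.1.45.78


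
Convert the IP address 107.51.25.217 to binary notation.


107 = 01101011
51 = 00110011
25 = 00011001
217 = 11011001
Binary: 01101011.00110011.00011001.11011001


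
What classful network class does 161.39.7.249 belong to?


First octet: 161
Binary: 10100001
10xxxxxx -> Class B (128-191)
Class B, default mask 255.255.0.0 (/16)


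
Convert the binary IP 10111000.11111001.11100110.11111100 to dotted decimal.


10111000 = 184
11111001 = 249
11100110 = 230
11111100 = 252
IP: 184.249.230.252
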